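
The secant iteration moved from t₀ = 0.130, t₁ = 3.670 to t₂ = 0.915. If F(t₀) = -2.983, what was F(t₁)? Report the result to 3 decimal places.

10.469

The secant line through (0.130, -2.983) and (3.670, F(t₁)) crosses zero at t₂ = 0.915.
So (0.130, -2.983), (3.670, F(t₁)), (0.915, 0) are collinear:
F(t₁) = -2.983 · (3.670 − 0.915) / (0.130 − 0.915) = -2.983 · (2.75500)/(-0.78500) = 10.46900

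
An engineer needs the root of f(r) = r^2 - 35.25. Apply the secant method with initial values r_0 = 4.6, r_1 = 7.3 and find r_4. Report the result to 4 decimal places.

f(4.6) = -14.090000, f(7.3) = 18.040000
r_2 = 7.300000 − 18.040000·(7.300000 − 4.600000) / (18.040000 − (-14.090000)) = 7.300000 − (48.708000)/(32.130000) = 5.784034
f(5.784034) = -1.794955
r_3 = 5.784034 − (-1.794955)·(5.784034 − 7.300000) / (-1.794955 − 18.040000) = 5.784034 − (2.721092)/(-19.834955) = 5.921220
f(5.921220) = -0.189150
r_4 = 5.921220 − (-0.189150)·(5.921220 − 5.784034) / (-0.189150 − (-1.794955)) = 5.921220 − (-0.025949)/(1.605805) = 5.937380

5.9374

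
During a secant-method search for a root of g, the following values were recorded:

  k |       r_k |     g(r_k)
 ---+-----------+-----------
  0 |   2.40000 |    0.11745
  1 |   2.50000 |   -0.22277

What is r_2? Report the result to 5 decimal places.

2.43452

r_2 = 2.50000 − (-0.22277)·(2.50000 − 2.40000) / (-0.22277 − 0.11745)
   = 2.50000 − (-0.0222770)/(-0.3402200) = 2.4345218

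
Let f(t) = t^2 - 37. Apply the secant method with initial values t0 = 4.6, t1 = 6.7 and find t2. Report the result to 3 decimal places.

6.002

f(4.6) = -15.84000, f(6.7) = 7.89000
t2 = 6.70000 − 7.89000·(6.70000 − 4.60000) / (7.89000 − (-15.84000)) = 6.70000 − (16.56900)/(23.73000) = 6.00177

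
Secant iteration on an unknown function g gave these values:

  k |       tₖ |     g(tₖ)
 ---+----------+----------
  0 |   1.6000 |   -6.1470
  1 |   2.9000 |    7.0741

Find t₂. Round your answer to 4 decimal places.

t₂ = 2.9000 − 7.0741·(2.9000 − 1.6000) / (7.0741 − (-6.1470))
   = 2.9000 − (9.196330)/(13.221100) = 2.204420

2.2044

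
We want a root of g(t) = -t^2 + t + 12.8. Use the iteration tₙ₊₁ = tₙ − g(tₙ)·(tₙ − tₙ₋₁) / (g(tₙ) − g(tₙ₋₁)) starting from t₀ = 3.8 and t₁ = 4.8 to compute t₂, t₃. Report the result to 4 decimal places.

4.0842, 4.1100

g(3.8) = 2.160000, g(4.8) = -5.440000
t₂ = 4.800000 − (-5.440000)·(4.800000 − 3.800000) / (-5.440000 − 2.160000) = 4.800000 − (-5.440000)/(-7.600000) = 4.084211
g(4.084211) = 0.203435
t₃ = 4.084211 − 0.203435·(4.084211 − 4.800000) / (0.203435 − (-5.440000)) = 4.084211 − (-0.145617)/(5.643435) = 4.110013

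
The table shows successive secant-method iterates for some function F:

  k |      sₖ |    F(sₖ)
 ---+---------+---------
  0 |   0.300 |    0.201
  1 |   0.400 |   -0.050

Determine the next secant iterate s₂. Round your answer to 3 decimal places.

0.380

s₂ = 0.400 − (-0.050)·(0.400 − 0.300) / (-0.050 − 0.201)
   = 0.400 − (-0.00500)/(-0.25100) = 0.38008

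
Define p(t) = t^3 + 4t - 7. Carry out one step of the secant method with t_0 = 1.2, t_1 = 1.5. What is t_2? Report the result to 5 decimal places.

p(1.2) = -0.4720000, p(1.5) = 2.3750000
t_2 = 1.5000000 − 2.3750000·(1.5000000 − 1.2000000) / (2.3750000 − (-0.4720000)) = 1.5000000 − (0.7125000)/(2.8470000) = 1.2497366

1.24974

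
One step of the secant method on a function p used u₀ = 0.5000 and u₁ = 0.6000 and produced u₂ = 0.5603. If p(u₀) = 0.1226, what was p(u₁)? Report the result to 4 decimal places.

-0.0807

The secant line through (0.5000, 0.1226) and (0.6000, p(u₁)) crosses zero at u₂ = 0.5603.
So (0.5000, 0.1226), (0.6000, p(u₁)), (0.5603, 0) are collinear:
p(u₁) = 0.1226 · (0.6000 − 0.5603) / (0.5000 − 0.5603) = 0.1226 · (0.039700)/(-0.060300) = -0.080717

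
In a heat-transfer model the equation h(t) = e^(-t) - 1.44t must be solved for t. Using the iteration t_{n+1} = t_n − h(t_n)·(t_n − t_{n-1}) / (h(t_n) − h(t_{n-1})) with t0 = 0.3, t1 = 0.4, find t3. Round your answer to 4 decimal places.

h(0.3) = 0.308818, h(0.4) = 0.094320
t2 = 0.400000 − 0.094320·(0.400000 − 0.300000) / (0.094320 − 0.308818) = 0.400000 − (0.009432)/(-0.214498) = 0.443972
h(0.443972) = 0.002163
t3 = 0.443972 − 0.002163·(0.443972 − 0.400000) / (0.002163 − 0.094320) = 0.443972 − (0.000095)/(-0.092157) = 0.445004

0.4450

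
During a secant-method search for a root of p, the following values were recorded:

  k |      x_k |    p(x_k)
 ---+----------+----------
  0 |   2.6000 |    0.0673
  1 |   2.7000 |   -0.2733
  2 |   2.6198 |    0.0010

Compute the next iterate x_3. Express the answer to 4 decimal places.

x_3 = 2.6198 − 0.0010·(2.6198 − 2.7000) / (0.0010 − (-0.2733))
   = 2.6198 − (-0.000080)/(0.274300) = 2.620092

2.6201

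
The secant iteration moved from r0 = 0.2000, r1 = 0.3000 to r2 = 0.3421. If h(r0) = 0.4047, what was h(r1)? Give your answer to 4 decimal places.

0.1199

The secant line through (0.2000, 0.4047) and (0.3000, h(r1)) crosses zero at r2 = 0.3421.
So (0.2000, 0.4047), (0.3000, h(r1)), (0.3421, 0) are collinear:
h(r1) = 0.4047 · (0.3000 − 0.3421) / (0.2000 − 0.3421) = 0.4047 · (-0.042100)/(-0.142100) = 0.119901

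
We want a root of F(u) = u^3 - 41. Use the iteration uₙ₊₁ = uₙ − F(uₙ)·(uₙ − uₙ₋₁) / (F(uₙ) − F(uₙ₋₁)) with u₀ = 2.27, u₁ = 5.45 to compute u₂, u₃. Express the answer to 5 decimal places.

2.89047, 3.20362

F(2.27) = -29.3029170, F(5.45) = 120.8786250
u₂ = 5.4500000 − 120.8786250·(5.4500000 − 2.2700000) / (120.8786250 − (-29.3029170)) = 5.4500000 − (384.3940275)/(150.1815420) = 2.8904709
F(2.8904709) = -16.8506301
u₃ = 2.8904709 − (-16.8506301)·(2.8904709 − 5.4500000) / (-16.8506301 − 120.8786250) = 2.8904709 − (43.1296783)/(-137.7292551) = 3.2036192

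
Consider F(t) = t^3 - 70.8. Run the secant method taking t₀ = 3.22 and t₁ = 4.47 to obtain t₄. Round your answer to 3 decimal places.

4.137

F(3.22) = -37.41375, F(4.47) = 18.51462
t₂ = 4.47000 − 18.51462·(4.47000 − 3.22000) / (18.51462 − (-37.41375)) = 4.47000 − (23.14328)/(55.92837) = 4.05620
F(4.05620) = -4.06442
t₃ = 4.05620 − (-4.06442)·(4.05620 − 4.47000) / (-4.06442 − 18.51462) = 4.05620 − (1.68187)/(-22.57905) = 4.13069
F(4.13069) = -0.31990
t₄ = 4.13069 − (-0.31990)·(4.13069 − 4.05620) / (-0.31990 − (-4.06442)) = 4.13069 − (-0.02383)/(3.74452) = 4.13705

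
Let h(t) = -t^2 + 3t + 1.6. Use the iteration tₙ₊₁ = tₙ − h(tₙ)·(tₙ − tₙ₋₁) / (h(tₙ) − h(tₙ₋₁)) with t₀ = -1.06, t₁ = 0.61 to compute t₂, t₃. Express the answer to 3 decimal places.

h(-1.06) = -2.70360, h(0.61) = 3.05790
t₂ = 0.61000 − 3.05790·(0.61000 − (-1.06000)) / (3.05790 − (-2.70360)) = 0.61000 − (5.10669)/(5.76150) = -0.27635
h(-0.27635) = 0.69459
t₃ = -0.27635 − 0.69459·(-0.27635 − 0.61000) / (0.69459 − 3.05790) = -0.27635 − (-0.61565)/(-2.36331) = -0.53685

-0.276, -0.537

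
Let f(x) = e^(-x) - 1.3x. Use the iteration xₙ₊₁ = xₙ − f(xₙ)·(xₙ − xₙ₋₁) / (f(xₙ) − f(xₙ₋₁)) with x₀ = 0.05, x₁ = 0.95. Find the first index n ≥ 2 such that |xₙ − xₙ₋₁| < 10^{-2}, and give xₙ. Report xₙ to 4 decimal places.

n = 4, xₙ = 0.4773

f(0.05) = 0.886229, f(0.95) = -0.848259
x₂ = 0.950000 − (-0.848259)·(0.900000)/(-1.734488) = 0.509851;  |Δ| = 0.440149
f(0.509851) = -0.062222
x₃ = 0.509851 − (-0.062222)·(-0.440149)/(0.786037) = 0.475010;  |Δ| = 0.034842
f(0.475010) = 0.004367
x₄ = 0.475010 − 0.004367·(-0.034842)/(0.066588) = 0.477294;  |Δ| = 0.002285
|x₄ − x₃| = 0.002285 < 10^{-2}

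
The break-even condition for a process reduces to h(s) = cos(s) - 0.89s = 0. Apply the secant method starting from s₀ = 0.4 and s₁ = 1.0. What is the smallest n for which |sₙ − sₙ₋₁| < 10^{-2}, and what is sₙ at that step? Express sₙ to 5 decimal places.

h(0.4) = 0.5650610, h(1.0) = -0.3496977
s₂ = 1.0000000 − (-0.3496977)·(0.6000000)/(-0.9147587) = 0.7706295;  |Δ| = 0.2293705
h(0.7706295) = 0.0316120
s₃ = 0.7706295 − 0.0316120·(-0.2293705)/(0.3813097) = 0.7896452;  |Δ| = 0.0190157
h(0.7896452) = 0.0013131
s₄ = 0.7896452 − 0.0013131·(0.0190157)/(-0.0302989) = 0.7904693;  |Δ| = 0.0008241
|s₄ − s₃| = 0.0008241 < 10^{-2}

n = 4, sₙ = 0.79047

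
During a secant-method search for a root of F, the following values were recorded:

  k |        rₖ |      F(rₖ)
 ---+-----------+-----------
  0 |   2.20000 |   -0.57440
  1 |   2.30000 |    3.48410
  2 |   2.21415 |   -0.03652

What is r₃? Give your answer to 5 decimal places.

2.21504

r₃ = 2.21415 − (-0.03652)·(2.21415 − 2.30000) / (-0.03652 − 3.48410)
   = 2.21415 − (0.0031352)/(-3.5206200) = 2.2150405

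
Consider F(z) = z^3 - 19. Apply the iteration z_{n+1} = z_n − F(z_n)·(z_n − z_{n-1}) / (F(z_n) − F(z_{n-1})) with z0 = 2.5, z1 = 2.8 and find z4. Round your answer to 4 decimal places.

F(2.5) = -3.375000, F(2.8) = 2.952000
z2 = 2.800000 − 2.952000·(2.800000 − 2.500000) / (2.952000 − (-3.375000)) = 2.800000 − (0.885600)/(6.327000) = 2.660028
F(2.660028) = -0.178300
z3 = 2.660028 − (-0.178300)·(2.660028 − 2.800000) / (-0.178300 − 2.952000) = 2.660028 − (0.024957)/(-3.130300) = 2.668001
F(2.668001) = -0.008554
z4 = 2.668001 − (-0.008554)·(2.668001 − 2.660028) / (-0.008554 − (-0.178300)) = 2.668001 − (-0.000068)/(0.169746) = 2.668403

2.6684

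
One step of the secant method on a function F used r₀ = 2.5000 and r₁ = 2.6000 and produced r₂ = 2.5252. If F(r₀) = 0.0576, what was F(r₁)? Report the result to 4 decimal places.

-0.1710

The secant line through (2.5000, 0.0576) and (2.6000, F(r₁)) crosses zero at r₂ = 2.5252.
So (2.5000, 0.0576), (2.6000, F(r₁)), (2.5252, 0) are collinear:
F(r₁) = 0.0576 · (2.6000 − 2.5252) / (2.5000 − 2.5252) = 0.0576 · (0.074800)/(-0.025200) = -0.170971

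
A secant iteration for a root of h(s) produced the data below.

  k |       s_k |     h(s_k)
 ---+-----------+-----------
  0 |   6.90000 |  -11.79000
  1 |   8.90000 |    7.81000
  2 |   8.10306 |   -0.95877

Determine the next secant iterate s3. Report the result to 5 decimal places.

8.19020

s3 = 8.10306 − (-0.95877)·(8.10306 − 8.90000) / (-0.95877 − 7.81000)
   = 8.10306 − (0.7640822)/(-8.7687700) = 8.1901968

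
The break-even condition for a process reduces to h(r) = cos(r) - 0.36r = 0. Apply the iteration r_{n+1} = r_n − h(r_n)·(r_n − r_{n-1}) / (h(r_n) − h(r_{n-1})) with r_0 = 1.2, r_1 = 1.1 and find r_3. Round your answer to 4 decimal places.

h(1.2) = -0.069642, h(1.1) = 0.057596
r_2 = 1.100000 − 0.057596·(1.100000 − 1.200000) / (0.057596 − (-0.069642)) = 1.100000 − (-0.005760)/(0.127238) = 1.145266
h(1.145266) = 0.000508
r_3 = 1.145266 − 0.000508·(1.145266 − 1.100000) / (0.000508 − 0.057596) = 1.145266 − (0.000023)/(-0.057088) = 1.145669

1.1457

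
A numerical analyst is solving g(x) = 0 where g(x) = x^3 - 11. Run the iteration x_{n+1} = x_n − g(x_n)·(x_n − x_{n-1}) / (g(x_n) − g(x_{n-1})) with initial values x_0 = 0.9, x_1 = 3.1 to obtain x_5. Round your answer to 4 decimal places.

g(0.9) = -10.271000, g(3.1) = 18.791000
x_2 = 3.100000 − 18.791000·(3.100000 − 0.900000) / (18.791000 − (-10.271000)) = 3.100000 − (41.340200)/(29.062000) = 1.677517
g(1.677517) = -6.279361
x_3 = 1.677517 − (-6.279361)·(1.677517 − 3.100000) / (-6.279361 − 18.791000) = 1.677517 − (8.932284)/(-25.070361) = 2.033806
g(2.033806) = -2.587437
x_4 = 2.033806 − (-2.587437)·(2.033806 − 1.677517) / (-2.587437 − (-6.279361)) = 2.033806 − (-0.921874)/(3.691924) = 2.283506
g(2.283506) = 0.907111
x_5 = 2.283506 − 0.907111·(2.283506 − 2.033806) / (0.907111 − (-2.587437)) = 2.283506 − (0.226506)/(3.494548) = 2.218689

2.2187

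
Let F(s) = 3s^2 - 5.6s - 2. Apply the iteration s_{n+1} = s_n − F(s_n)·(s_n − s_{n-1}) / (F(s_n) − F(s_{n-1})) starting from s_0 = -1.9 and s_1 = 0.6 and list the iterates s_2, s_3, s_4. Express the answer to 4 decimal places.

0.1495, -0.6770, -0.2362

F(-1.9) = 19.470000, F(0.6) = -4.280000
s_2 = 0.600000 − (-4.280000)·(0.600000 − (-1.900000)) / (-4.280000 − 19.470000) = 0.600000 − (-10.700000)/(-23.750000) = 0.149474
F(0.149474) = -2.770025
s_3 = 0.149474 − (-2.770025)·(0.149474 − 0.600000) / (-2.770025 − (-4.280000)) = 0.149474 − (1.247969)/(1.509975) = -0.677010
F(-0.677010) = 3.166284
s_4 = -0.677010 − 3.166284·(-0.677010 − 0.149474) / (3.166284 − (-2.770025)) = -0.677010 − (-2.616882)/(5.936310) = -0.236184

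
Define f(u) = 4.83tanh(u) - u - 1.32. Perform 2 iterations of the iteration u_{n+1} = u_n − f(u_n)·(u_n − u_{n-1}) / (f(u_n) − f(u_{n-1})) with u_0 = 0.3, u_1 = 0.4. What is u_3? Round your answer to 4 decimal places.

0.3639

f(0.3) = -0.212960, f(0.4) = 0.115153
u_2 = 0.400000 − 0.115153·(0.400000 − 0.300000) / (0.115153 − (-0.212960)) = 0.400000 − (0.011515)/(0.328114) = 0.364904
f(0.364904) = 0.003309
u_3 = 0.364904 − 0.003309·(0.364904 − 0.400000) / (0.003309 − 0.115153) = 0.364904 − (-0.000116)/(-0.111844) = 0.363866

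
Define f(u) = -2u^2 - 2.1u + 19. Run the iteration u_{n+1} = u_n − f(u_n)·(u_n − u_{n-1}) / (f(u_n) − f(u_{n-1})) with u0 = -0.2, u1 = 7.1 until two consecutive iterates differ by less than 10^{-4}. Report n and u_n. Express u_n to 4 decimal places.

f(-0.2) = 19.340000, f(7.1) = -96.730000
u2 = 7.100000 − (-96.730000)·(7.300000)/(-116.070000) = 1.016352;  |Δ| = 6.083648
f(1.016352) = 14.799717
u3 = 1.016352 − 14.799717·(-6.083648)/(111.529717) = 1.823637;  |Δ| = 0.807285
f(1.823637) = 8.519057
u4 = 1.823637 − 8.519057·(0.807285)/(-6.280660) = 2.918635;  |Δ| = 1.094997
f(2.918635) = -4.165989
u5 = 2.918635 − (-4.165989)·(1.094997)/(-12.685046) = 2.559018;  |Δ| = 0.359616
f(2.559018) = 0.528910
u6 = 2.559018 − 0.528910·(-0.359616)/(4.694899) = 2.599532;  |Δ| = 0.040513
f(2.599532) = 0.025856
u7 = 2.599532 − 0.025856·(0.040513)/(-0.503054) = 2.601614;  |Δ| = 0.002082
f(2.601614) = -0.000177
u8 = 2.601614 − (-0.000177)·(0.002082)/(-0.026033) = 2.601600;  |Δ| = 0.000014
|u8 − u7| = 0.000014 < 10^{-4}

n = 8, u_n = 2.6016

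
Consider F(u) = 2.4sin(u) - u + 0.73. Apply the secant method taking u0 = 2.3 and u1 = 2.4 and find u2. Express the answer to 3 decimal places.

2.382

F(2.3) = 0.21969, F(2.4) = -0.04889
u2 = 2.40000 − (-0.04889)·(2.40000 − 2.30000) / (-0.04889 − 0.21969) = 2.40000 − (-0.00489)/(-0.26858) = 2.38180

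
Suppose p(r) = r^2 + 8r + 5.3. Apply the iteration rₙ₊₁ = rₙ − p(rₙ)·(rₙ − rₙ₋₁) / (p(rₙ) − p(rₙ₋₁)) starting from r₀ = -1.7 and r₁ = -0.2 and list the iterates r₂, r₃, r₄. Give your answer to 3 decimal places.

p(-1.7) = -5.41000, p(-0.2) = 3.74000
r₂ = -0.20000 − 3.74000·(-0.20000 − (-1.70000)) / (3.74000 − (-5.41000)) = -0.20000 − (5.61000)/(9.15000) = -0.81311
p(-0.81311) = -0.54376
r₃ = -0.81311 − (-0.54376)·(-0.81311 − (-0.20000)) / (-0.54376 − 3.74000) = -0.81311 − (0.33339)/(-4.28376) = -0.73529
p(-0.73529) = -0.04166
r₄ = -0.73529 − (-0.04166)·(-0.73529 − (-0.81311)) / (-0.04166 − (-0.54376)) = -0.73529 − (-0.00324)/(0.50210) = -0.72883

-0.813, -0.735, -0.729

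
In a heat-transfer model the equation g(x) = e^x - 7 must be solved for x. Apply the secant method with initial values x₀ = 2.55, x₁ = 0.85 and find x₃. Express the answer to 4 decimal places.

g(2.55) = 5.807104, g(0.85) = -4.660353
x₂ = 0.850000 − (-4.660353)·(0.850000 − 2.550000) / (-4.660353 − 5.807104) = 0.850000 − (7.922600)/(-10.467457) = 1.606879
g(1.606879) = -2.012777
x₃ = 1.606879 − (-2.012777)·(1.606879 − 0.850000) / (-2.012777 − (-4.660353)) = 1.606879 − (-1.523429)/(2.647576) = 2.182284

2.1823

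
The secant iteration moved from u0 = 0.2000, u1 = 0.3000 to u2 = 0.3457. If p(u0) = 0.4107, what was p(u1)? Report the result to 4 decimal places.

0.1288

The secant line through (0.2000, 0.4107) and (0.3000, p(u1)) crosses zero at u2 = 0.3457.
So (0.2000, 0.4107), (0.3000, p(u1)), (0.3457, 0) are collinear:
p(u1) = 0.4107 · (0.3000 − 0.3457) / (0.2000 − 0.3457) = 0.4107 · (-0.045700)/(-0.145700) = 0.128819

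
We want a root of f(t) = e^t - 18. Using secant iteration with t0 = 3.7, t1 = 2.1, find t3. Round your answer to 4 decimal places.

3.0345

f(3.7) = 22.447304, f(2.1) = -9.833830
t2 = 2.100000 − (-9.833830)·(2.100000 − 3.700000) / (-9.833830 − 22.447304) = 2.100000 − (15.734128)/(-32.281134) = 2.587409
f(2.587409) = -4.704716
t3 = 2.587409 − (-4.704716)·(2.587409 − 2.100000) / (-4.704716 − (-9.833830)) = 2.587409 − (-2.293123)/(5.129114) = 3.034489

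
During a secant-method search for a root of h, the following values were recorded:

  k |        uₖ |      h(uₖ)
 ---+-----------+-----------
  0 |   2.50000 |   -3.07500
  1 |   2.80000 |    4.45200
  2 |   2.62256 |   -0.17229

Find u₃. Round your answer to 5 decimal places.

u₃ = 2.62256 − (-0.17229)·(2.62256 − 2.80000) / (-0.17229 − 4.45200)
   = 2.62256 − (0.0305711)/(-4.6242900) = 2.6291710

2.62917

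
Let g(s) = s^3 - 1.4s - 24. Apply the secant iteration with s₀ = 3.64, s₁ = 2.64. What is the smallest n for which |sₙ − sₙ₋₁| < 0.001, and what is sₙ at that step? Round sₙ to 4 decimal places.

g(3.64) = 19.132544, g(2.64) = -9.296256
s₂ = 2.640000 − (-9.296256)·(-1.000000)/(-28.428800) = 2.967001;  |Δ| = 0.327001
g(2.967001) = -2.035001
s₃ = 2.967001 − (-2.035001)·(0.327001)/(7.261255) = 3.058645;  |Δ| = 0.091644
g(3.058645) = 0.332468
s₄ = 3.058645 − 0.332468·(0.091644)/(2.367469) = 3.045775;  |Δ| = 0.012870
g(3.045775) = -0.009197
s₅ = 3.045775 − (-0.009197)·(-0.012870)/(-0.341664) = 3.046122;  |Δ| = 0.000346
|s₅ − s₄| = 0.000346 < 0.001

n = 5, sₙ = 3.0461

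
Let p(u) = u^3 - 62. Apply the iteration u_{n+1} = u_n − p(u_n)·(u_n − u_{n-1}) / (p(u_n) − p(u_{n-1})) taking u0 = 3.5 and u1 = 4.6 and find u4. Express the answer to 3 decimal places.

3.958

p(3.5) = -19.12500, p(4.6) = 35.33600
u2 = 4.60000 − 35.33600·(4.60000 − 3.50000) / (35.33600 − (-19.12500)) = 4.60000 − (38.86960)/(54.46100) = 3.88629
p(3.88629) = -3.30459
u3 = 3.88629 − (-3.30459)·(3.88629 − 4.60000) / (-3.30459 − 35.33600) = 3.88629 − (2.35853)/(-38.64059) = 3.94732
p(3.94732) = -0.49533
u4 = 3.94732 − (-0.49533)·(3.94732 − 3.88629) / (-0.49533 − (-3.30459)) = 3.94732 − (-0.03023)/(2.80926) = 3.95809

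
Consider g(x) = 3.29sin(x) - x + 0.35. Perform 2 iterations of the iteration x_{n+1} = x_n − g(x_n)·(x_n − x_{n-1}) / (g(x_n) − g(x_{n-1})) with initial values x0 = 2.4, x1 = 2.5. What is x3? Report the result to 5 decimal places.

2.44949

g(2.4) = 0.1722739, g(2.5) = -0.1810266
x2 = 2.5000000 − (-0.1810266)·(2.5000000 − 2.4000000) / (-0.1810266 − 0.1722739) = 2.5000000 − (-0.0181027)/(-0.3533005) = 2.4487613
g(2.4487613) = 0.0026220
x3 = 2.4487613 − 0.0026220·(2.4487613 − 2.5000000) / (0.0026220 − (-0.1810266)) = 2.4487613 − (-0.0001343)/(0.1836486) = 2.4494928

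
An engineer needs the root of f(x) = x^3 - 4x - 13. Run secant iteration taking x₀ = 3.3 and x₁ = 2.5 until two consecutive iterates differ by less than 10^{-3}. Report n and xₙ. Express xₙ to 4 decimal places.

f(3.3) = 9.737000, f(2.5) = -7.375000
x₂ = 2.500000 − (-7.375000)·(-0.800000)/(-17.112000) = 2.844787;  |Δ| = 0.344787
f(2.844787) = -1.356813
x₃ = 2.844787 − (-1.356813)·(0.344787)/(6.018187) = 2.922520;  |Δ| = 0.077733
f(2.922520) = 0.271530
x₄ = 2.922520 − 0.271530·(0.077733)/(1.628342) = 2.909558;  |Δ| = 0.012962
f(2.909558) = -0.007285
x₅ = 2.909558 − (-0.007285)·(-0.012962)/(-0.278814) = 2.909897;  |Δ| = 0.000339
|x₅ − x₄| = 0.000339 < 10^{-3}

n = 5, xₙ = 2.9099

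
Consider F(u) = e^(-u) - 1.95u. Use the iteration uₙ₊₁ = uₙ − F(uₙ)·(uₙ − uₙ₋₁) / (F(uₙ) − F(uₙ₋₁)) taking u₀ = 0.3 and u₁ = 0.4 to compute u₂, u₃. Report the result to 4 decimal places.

0.3587, 0.3584

F(0.3) = 0.155818, F(0.4) = -0.109680
u₂ = 0.400000 − (-0.109680)·(0.400000 − 0.300000) / (-0.109680 − 0.155818) = 0.400000 − (-0.010968)/(-0.265498) = 0.358689
F(0.358689) = -0.000852
u₃ = 0.358689 − (-0.000852)·(0.358689 − 0.400000) / (-0.000852 − (-0.109680)) = 0.358689 − (0.000035)/(0.108828) = 0.358366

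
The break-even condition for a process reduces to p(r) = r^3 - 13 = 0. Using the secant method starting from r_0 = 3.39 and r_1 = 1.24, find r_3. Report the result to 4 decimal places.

p(3.39) = 25.958219, p(1.24) = -11.093376
r_2 = 1.240000 − (-11.093376)·(1.240000 − 3.390000) / (-11.093376 − 25.958219) = 1.240000 − (23.850758)/(-37.051595) = 1.883717
p(1.883717) = -6.315833
r_3 = 1.883717 − (-6.315833)·(1.883717 − 1.240000) / (-6.315833 − (-11.093376)) = 1.883717 − (-4.065612)/(4.777543) = 2.734701

2.7347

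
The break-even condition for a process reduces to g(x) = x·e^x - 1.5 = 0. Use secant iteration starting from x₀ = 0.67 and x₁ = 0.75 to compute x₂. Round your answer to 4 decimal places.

g(0.67) = -0.190661, g(0.75) = 0.087750
x₂ = 0.750000 − 0.087750·(0.750000 − 0.670000) / (0.087750 − (-0.190661)) = 0.750000 − (0.007020)/(0.278411) = 0.724785

0.7248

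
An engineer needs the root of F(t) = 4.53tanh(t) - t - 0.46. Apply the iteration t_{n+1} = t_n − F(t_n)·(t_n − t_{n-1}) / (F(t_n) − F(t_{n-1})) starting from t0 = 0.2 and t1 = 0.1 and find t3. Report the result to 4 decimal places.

0.1313

F(0.2) = 0.234110, F(0.1) = -0.108504
t2 = 0.100000 − (-0.108504)·(0.100000 − 0.200000) / (-0.108504 − 0.234110) = 0.100000 − (0.010850)/(-0.342614) = 0.131669
F(0.131669) = 0.001370
t3 = 0.131669 − 0.001370·(0.131669 − 0.100000) / (0.001370 − (-0.108504)) = 0.131669 − (0.000043)/(0.109874) = 0.131275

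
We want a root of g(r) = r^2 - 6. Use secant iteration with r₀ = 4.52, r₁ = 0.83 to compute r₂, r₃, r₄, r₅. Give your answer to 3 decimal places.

g(4.52) = 14.43040, g(0.83) = -5.31110
r₂ = 0.83000 − (-5.31110)·(0.83000 − 4.52000) / (-5.31110 − 14.43040) = 0.83000 − (19.59796)/(-19.74150) = 1.82273
g(1.82273) = -2.67766
r₃ = 1.82273 − (-2.67766)·(1.82273 − 0.83000) / (-2.67766 − (-5.31110)) = 1.82273 − (-2.65819)/(2.63344) = 2.83213
g(2.83213) = 2.02094
r₄ = 2.83213 − 2.02094·(2.83213 − 1.82273) / (2.02094 − (-2.67766)) = 2.83213 − (2.03994)/(4.69860) = 2.39797
g(2.39797) = -0.24975
r₅ = 2.39797 − (-0.24975)·(2.39797 − 2.83213) / (-0.24975 − 2.02094) = 2.39797 − (0.10843)/(-2.27069) = 2.44572

1.823, 2.832, 2.398, 2.446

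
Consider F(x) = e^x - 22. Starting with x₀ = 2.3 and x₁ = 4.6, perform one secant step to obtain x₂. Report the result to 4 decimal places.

F(2.3) = -12.025818, F(4.6) = 77.484316
x₂ = 4.600000 − 77.484316·(4.600000 − 2.300000) / (77.484316 − (-12.025818)) = 4.600000 − (178.213926)/(89.510133) = 2.609008

2.6090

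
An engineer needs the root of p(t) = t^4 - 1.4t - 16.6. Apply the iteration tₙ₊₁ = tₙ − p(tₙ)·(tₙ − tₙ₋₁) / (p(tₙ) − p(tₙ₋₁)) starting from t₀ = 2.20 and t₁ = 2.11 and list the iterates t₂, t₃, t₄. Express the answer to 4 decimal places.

p(2.20) = 3.745600, p(2.11) = 0.267194
t₂ = 2.110000 − 0.267194·(2.110000 − 2.200000) / (0.267194 − 3.745600) = 2.110000 − (-0.024047)/(-3.478406) = 2.103087
p(2.103087) = 0.018372
t₃ = 2.103087 − 0.018372·(2.103087 − 2.110000) / (0.018372 − 0.267194) = 2.103087 − (-0.000127)/(-0.248822) = 2.102576
p(2.102576) = 0.000101
t₄ = 2.102576 − 0.000101·(2.102576 − 2.103087) / (0.000101 − 0.018372) = 2.102576 − (0.000000)/(-0.018271) = 2.102573

2.1031, 2.1026, 2.1026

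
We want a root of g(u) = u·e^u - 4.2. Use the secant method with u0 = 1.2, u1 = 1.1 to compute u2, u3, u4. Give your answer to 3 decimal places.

1.232, 1.229, 1.229

g(1.2) = -0.21586, g(1.1) = -0.89542
u2 = 1.10000 − (-0.89542)·(1.10000 − 1.20000) / (-0.89542 − (-0.21586)) = 1.10000 − (0.08954)/(-0.67956) = 1.23176
g(1.23176) = 0.02159
u3 = 1.23176 − 0.02159·(1.23176 − 1.10000) / (0.02159 − (-0.89542)) = 1.23176 − (0.00285)/(0.91701) = 1.22866
g(1.22866) = -0.00209
u4 = 1.22866 − (-0.00209)·(1.22866 − 1.23176) / (-0.00209 − 0.02159) = 1.22866 − (0.00001)/(-0.02368) = 1.22894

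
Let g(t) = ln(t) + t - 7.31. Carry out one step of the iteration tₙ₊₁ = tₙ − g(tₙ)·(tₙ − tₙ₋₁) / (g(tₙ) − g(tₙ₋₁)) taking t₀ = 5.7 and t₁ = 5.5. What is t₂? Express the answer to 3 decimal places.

g(5.7) = 0.13047, g(5.5) = -0.10525
t₂ = 5.50000 − (-0.10525)·(5.50000 − 5.70000) / (-0.10525 − 0.13047) = 5.50000 − (0.02105)/(-0.23572) = 5.58930

5.589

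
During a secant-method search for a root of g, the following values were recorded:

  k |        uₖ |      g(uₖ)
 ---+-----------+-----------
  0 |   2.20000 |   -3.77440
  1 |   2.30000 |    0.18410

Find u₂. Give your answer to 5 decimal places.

2.29535

u₂ = 2.30000 − 0.18410·(2.30000 − 2.20000) / (0.18410 − (-3.77440))
   = 2.30000 − (0.0184100)/(3.9585000) = 2.2953492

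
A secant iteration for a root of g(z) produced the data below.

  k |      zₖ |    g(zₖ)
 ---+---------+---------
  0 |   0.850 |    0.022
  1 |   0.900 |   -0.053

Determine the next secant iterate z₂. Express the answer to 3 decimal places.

z₂ = 0.900 − (-0.053)·(0.900 − 0.850) / (-0.053 − 0.022)
   = 0.900 − (-0.00265)/(-0.07500) = 0.86467

0.865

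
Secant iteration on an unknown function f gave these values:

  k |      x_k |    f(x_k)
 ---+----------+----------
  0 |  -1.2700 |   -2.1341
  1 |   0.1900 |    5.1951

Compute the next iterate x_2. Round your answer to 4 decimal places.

-0.8449

x_2 = 0.1900 − 5.1951·(0.1900 − (-1.2700)) / (5.1951 − (-2.1341))
   = 0.1900 − (7.584846)/(7.329200) = -0.844880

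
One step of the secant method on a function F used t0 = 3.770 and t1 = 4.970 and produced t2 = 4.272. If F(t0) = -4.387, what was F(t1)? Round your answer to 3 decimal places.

The secant line through (3.770, -4.387) and (4.970, F(t1)) crosses zero at t2 = 4.272.
So (3.770, -4.387), (4.970, F(t1)), (4.272, 0) are collinear:
F(t1) = -4.387 · (4.970 − 4.272) / (3.770 − 4.272) = -4.387 · (0.69800)/(-0.50200) = 6.09985

6.100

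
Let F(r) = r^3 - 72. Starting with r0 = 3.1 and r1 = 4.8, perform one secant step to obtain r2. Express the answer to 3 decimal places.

F(3.1) = -42.20900, F(4.8) = 38.59200
r2 = 4.80000 − 38.59200·(4.80000 − 3.10000) / (38.59200 − (-42.20900)) = 4.80000 − (65.60640)/(80.80100) = 3.98805

3.988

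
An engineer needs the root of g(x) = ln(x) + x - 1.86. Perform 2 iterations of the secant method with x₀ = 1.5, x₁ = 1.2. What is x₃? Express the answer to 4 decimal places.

1.4729

g(1.5) = 0.045465, g(1.2) = -0.477678
x₂ = 1.200000 − (-0.477678)·(1.200000 − 1.500000) / (-0.477678 − 0.045465) = 1.200000 − (0.143304)/(-0.523144) = 1.473928
g(1.473928) = 0.001859
x₃ = 1.473928 − 0.001859·(1.473928 − 1.200000) / (0.001859 − (-0.477678)) = 1.473928 − (0.000509)/(0.479537) = 1.472866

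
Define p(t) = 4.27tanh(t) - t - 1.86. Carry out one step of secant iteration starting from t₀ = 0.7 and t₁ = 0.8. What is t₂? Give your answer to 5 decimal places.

0.68666

p(0.7) = 0.0206504, p(0.8) = 0.1754370
t₂ = 0.8000000 − 0.1754370·(0.8000000 − 0.7000000) / (0.1754370 − 0.0206504) = 0.8000000 − (0.0175437)/(0.1547866) = 0.6866588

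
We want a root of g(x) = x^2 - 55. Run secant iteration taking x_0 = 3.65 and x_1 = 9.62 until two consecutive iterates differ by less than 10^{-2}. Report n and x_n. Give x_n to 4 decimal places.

g(3.65) = -41.677500, g(9.62) = 37.544400
x_2 = 9.620000 − 37.544400·(5.970000)/(79.221900) = 6.790731;  |Δ| = 2.829269
g(6.790731) = -8.885973
x_3 = 6.790731 − (-8.885973)·(-2.829269)/(-46.430373) = 7.332204;  |Δ| = 0.541473
g(7.332204) = -1.238780
x_4 = 7.332204 − (-1.238780)·(0.541473)/(7.647193) = 7.419918;  |Δ| = 0.087714
g(7.419918) = 0.055189
x_5 = 7.419918 − 0.055189·(0.087714)/(1.293969) = 7.416177;  |Δ| = 0.003741
|x_5 − x_4| = 0.003741 < 10^{-2}

n = 5, x_n = 7.4162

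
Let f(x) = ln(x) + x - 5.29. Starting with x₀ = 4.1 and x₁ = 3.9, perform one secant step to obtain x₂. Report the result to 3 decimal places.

f(4.1) = 0.22099, f(3.9) = -0.02902
x₂ = 3.90000 − (-0.02902)·(3.90000 − 4.10000) / (-0.02902 − 0.22099) = 3.90000 − (0.00580)/(-0.25001) = 3.92322

3.923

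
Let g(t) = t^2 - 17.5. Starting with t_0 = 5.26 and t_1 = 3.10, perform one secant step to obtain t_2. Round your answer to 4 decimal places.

4.0438

g(5.26) = 10.167600, g(3.10) = -7.890000
t_2 = 3.100000 − (-7.890000)·(3.100000 − 5.260000) / (-7.890000 − 10.167600) = 3.100000 − (17.042400)/(-18.057600) = 4.043780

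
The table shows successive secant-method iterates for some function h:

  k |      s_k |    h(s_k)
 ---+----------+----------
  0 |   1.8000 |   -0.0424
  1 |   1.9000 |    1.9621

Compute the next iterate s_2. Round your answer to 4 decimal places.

s_2 = 1.9000 − 1.9621·(1.9000 − 1.8000) / (1.9621 − (-0.0424))
   = 1.9000 − (0.196210)/(2.004500) = 1.802115

1.8021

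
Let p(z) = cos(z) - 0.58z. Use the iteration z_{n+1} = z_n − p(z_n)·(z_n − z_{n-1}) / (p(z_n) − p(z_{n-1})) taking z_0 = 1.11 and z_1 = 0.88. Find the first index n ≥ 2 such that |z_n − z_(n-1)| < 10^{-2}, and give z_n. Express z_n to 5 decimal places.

p(1.11) = -0.1991385, p(0.88) = 0.1267511
z_2 = 0.8800000 − 0.1267511·(-0.2300000)/(0.3258896) = 0.9694559;  |Δ| = 0.0894559
p(0.9694559) = 0.0034638
z_3 = 0.9694559 − 0.0034638·(0.0894559)/(-0.1232874) = 0.9719692;  |Δ| = 0.0025133
|z_3 − z_2| = 0.0025133 < 10^{-2}

n = 3, z_n = 0.97197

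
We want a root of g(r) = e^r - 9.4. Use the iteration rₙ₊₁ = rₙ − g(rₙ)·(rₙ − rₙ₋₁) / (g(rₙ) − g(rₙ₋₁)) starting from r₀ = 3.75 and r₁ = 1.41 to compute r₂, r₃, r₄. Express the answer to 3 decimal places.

1.733, 2.507, 2.171

g(3.75) = 33.12108, g(1.41) = -5.30404
r₂ = 1.41000 − (-5.30404)·(1.41000 − 3.75000) / (-5.30404 − 33.12108) = 1.41000 − (12.41146)/(-38.42513) = 1.73300
g(1.73300) = -3.74238
r₃ = 1.73300 − (-3.74238)·(1.73300 − 1.41000) / (-3.74238 − (-5.30404)) = 1.73300 − (-1.20880)/(1.56167) = 2.50705
g(2.50705) = 2.86868
r₄ = 2.50705 − 2.86868·(2.50705 − 1.73300) / (2.86868 − (-3.74238)) = 2.50705 − (2.22049)/(6.61106) = 2.17117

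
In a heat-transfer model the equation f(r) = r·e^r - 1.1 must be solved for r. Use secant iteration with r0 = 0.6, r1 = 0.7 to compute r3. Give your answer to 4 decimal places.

0.6023

f(0.6) = -0.006729, f(0.7) = 0.309627
r2 = 0.700000 − 0.309627·(0.700000 − 0.600000) / (0.309627 − (-0.006729)) = 0.700000 − (0.030963)/(0.316356) = 0.602127
f(0.602127) = -0.000517
r3 = 0.602127 − (-0.000517)·(0.602127 − 0.700000) / (-0.000517 − 0.309627) = 0.602127 − (0.000051)/(-0.310144) = 0.602290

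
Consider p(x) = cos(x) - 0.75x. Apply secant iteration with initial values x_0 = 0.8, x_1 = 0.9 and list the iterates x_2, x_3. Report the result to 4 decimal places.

p(0.8) = 0.096707, p(0.9) = -0.053390
x_2 = 0.900000 − (-0.053390)·(0.900000 − 0.800000) / (-0.053390 − 0.096707) = 0.900000 − (-0.005339)/(-0.150097) = 0.864430
p(0.864430) = 0.000752
x_3 = 0.864430 − 0.000752·(0.864430 − 0.900000) / (0.000752 − (-0.053390)) = 0.864430 − (-0.000027)/(0.054142) = 0.864924

0.8644, 0.8649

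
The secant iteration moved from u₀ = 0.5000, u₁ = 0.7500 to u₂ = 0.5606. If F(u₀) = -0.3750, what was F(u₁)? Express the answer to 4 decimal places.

The secant line through (0.5000, -0.3750) and (0.7500, F(u₁)) crosses zero at u₂ = 0.5606.
So (0.5000, -0.3750), (0.7500, F(u₁)), (0.5606, 0) are collinear:
F(u₁) = -0.3750 · (0.7500 − 0.5606) / (0.5000 − 0.5606) = -0.3750 · (0.189400)/(-0.060600) = 1.172030

1.1720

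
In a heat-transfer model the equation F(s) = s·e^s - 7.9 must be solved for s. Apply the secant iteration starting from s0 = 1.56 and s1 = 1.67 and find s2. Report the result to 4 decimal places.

1.5962

F(1.56) = -0.476239, F(1.67) = 0.971320
s2 = 1.670000 − 0.971320·(1.670000 − 1.560000) / (0.971320 − (-0.476239)) = 1.670000 − (0.106845)/(1.447559) = 1.596189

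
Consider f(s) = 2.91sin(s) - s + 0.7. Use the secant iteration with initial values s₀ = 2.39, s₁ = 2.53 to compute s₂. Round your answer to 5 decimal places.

2.48115

f(2.39) = 0.2969574, f(2.53) = -0.1591590
s₂ = 2.5300000 − (-0.1591590)·(2.5300000 − 2.3900000) / (-0.1591590 − 0.2969574) = 2.5300000 − (-0.0222823)/(-0.4561164) = 2.4811479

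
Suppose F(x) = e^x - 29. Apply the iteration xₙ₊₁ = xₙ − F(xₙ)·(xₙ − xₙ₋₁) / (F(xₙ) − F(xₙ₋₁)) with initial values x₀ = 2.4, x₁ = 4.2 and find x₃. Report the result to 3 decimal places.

3.222

F(2.4) = -17.97682, F(4.2) = 37.68633
x₂ = 4.20000 − 37.68633·(4.20000 − 2.40000) / (37.68633 − (-17.97682)) = 4.20000 − (67.83540)/(55.66315) = 2.98132
F(2.98132) = -9.28612
x₃ = 2.98132 − (-9.28612)·(2.98132 − 4.20000) / (-9.28612 − 37.68633) = 2.98132 − (11.31677)/(-46.97245) = 3.22225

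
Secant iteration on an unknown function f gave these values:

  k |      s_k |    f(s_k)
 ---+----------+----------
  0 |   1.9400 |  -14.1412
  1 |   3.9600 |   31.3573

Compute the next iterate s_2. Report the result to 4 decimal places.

2.5678

s_2 = 3.9600 − 31.3573·(3.9600 − 1.9400) / (31.3573 − (-14.1412))
   = 3.9600 − (63.341746)/(45.498500) = 2.567828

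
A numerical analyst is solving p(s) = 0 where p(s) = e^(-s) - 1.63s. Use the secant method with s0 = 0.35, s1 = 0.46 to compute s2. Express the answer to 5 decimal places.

p(0.35) = 0.1341881, p(0.46) = -0.1185164
s2 = 0.4600000 − (-0.1185164)·(0.4600000 − 0.3500000) / (-0.1185164 − 0.1341881) = 0.4600000 − (-0.0130368)/(-0.2527044) = 0.4084109

0.40841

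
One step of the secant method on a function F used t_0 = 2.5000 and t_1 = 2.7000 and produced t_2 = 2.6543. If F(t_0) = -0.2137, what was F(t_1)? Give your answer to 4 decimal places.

The secant line through (2.5000, -0.2137) and (2.7000, F(t_1)) crosses zero at t_2 = 2.6543.
So (2.5000, -0.2137), (2.7000, F(t_1)), (2.6543, 0) are collinear:
F(t_1) = -0.2137 · (2.7000 − 2.6543) / (2.5000 − 2.6543) = -0.2137 · (0.045700)/(-0.154300) = 0.063293

0.0633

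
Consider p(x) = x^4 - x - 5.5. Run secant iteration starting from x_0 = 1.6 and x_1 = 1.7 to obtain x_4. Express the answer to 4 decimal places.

1.6343

p(1.6) = -0.546400, p(1.7) = 1.152100
x_2 = 1.700000 − 1.152100·(1.700000 − 1.600000) / (1.152100 − (-0.546400)) = 1.700000 − (0.115210)/(1.698500) = 1.632170
p(1.632170) = -0.035394
x_3 = 1.632170 − (-0.035394)·(1.632170 − 1.700000) / (-0.035394 − 1.152100) = 1.632170 − (0.002401)/(-1.187494) = 1.634191
p(1.634191) = -0.002188
x_4 = 1.634191 − (-0.002188)·(1.634191 − 1.632170) / (-0.002188 − (-0.035394)) = 1.634191 − (-0.000004)/(0.033206) = 1.634324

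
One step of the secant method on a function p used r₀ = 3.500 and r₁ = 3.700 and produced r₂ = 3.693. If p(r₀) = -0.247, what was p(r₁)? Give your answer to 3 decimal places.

0.009

The secant line through (3.500, -0.247) and (3.700, p(r₁)) crosses zero at r₂ = 3.693.
So (3.500, -0.247), (3.700, p(r₁)), (3.693, 0) are collinear:
p(r₁) = -0.247 · (3.700 − 3.693) / (3.500 − 3.693) = -0.247 · (0.00700)/(-0.19300) = 0.00896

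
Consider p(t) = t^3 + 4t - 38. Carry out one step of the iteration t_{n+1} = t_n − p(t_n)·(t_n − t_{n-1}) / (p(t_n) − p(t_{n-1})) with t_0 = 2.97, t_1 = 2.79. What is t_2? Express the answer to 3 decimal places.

p(2.97) = 0.07807, p(2.79) = -5.12236
t_2 = 2.79000 − (-5.12236)·(2.79000 − 2.97000) / (-5.12236 − 0.07807) = 2.79000 − (0.92202)/(-5.20043) = 2.96730

2.967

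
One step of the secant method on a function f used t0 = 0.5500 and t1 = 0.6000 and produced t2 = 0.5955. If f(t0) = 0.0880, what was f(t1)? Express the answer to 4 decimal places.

-0.0087

The secant line through (0.5500, 0.0880) and (0.6000, f(t1)) crosses zero at t2 = 0.5955.
So (0.5500, 0.0880), (0.6000, f(t1)), (0.5955, 0) are collinear:
f(t1) = 0.0880 · (0.6000 − 0.5955) / (0.5500 − 0.5955) = 0.0880 · (0.004500)/(-0.045500) = -0.008703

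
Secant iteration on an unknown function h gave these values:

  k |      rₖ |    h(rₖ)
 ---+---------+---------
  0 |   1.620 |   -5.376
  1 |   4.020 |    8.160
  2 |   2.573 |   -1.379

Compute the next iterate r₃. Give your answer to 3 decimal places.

2.782

r₃ = 2.573 − (-1.379)·(2.573 − 4.020) / (-1.379 − 8.160)
   = 2.573 − (1.99541)/(-9.53900) = 2.78218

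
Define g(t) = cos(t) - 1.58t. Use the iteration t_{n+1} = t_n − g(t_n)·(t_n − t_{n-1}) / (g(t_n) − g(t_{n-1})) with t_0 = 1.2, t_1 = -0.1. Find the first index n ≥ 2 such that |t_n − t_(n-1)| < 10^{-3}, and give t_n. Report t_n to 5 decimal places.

g(1.2) = -1.5336422, g(-0.1) = 1.1530042
t_2 = -0.1000000 − 1.1530042·(-1.3000000)/(2.6866464) = 0.4579094;  |Δ| = 0.5579094
g(0.4579094) = 0.1734817
t_3 = 0.4579094 − 0.1734817·(0.5579094)/(-0.9795225) = 0.5567199;  |Δ| = 0.0988105
g(0.5567199) = -0.0306246
t_4 = 0.5567199 − (-0.0306246)·(0.0988105)/(-0.2041063) = 0.5418942;  |Δ| = 0.0148258
g(0.5418942) = 0.0005405
t_5 = 0.5418942 − 0.0005405·(-0.0148258)/(0.0311651) = 0.5421513;  |Δ| = 0.0002571
|t_5 − t_4| = 0.0002571 < 10^{-3}

n = 5, t_n = 0.54215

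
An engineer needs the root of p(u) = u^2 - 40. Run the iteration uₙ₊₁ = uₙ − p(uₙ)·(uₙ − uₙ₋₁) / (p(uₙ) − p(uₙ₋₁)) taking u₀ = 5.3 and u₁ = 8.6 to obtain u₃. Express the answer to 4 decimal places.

p(5.3) = -11.910000, p(8.6) = 33.960000
u₂ = 8.600000 − 33.960000·(8.600000 − 5.300000) / (33.960000 − (-11.910000)) = 8.600000 − (112.068000)/(45.870000) = 6.156835
p(6.156835) = -2.093389
u₃ = 6.156835 − (-2.093389)·(6.156835 − 8.600000) / (-2.093389 − 33.960000) = 6.156835 − (5.114495)/(-36.053389) = 6.298693

6.2987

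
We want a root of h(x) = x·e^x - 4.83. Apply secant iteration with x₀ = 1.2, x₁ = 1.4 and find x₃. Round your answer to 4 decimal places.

1.3066

h(1.2) = -0.845860, h(1.4) = 0.847280
x₂ = 1.400000 − 0.847280·(1.400000 − 1.200000) / (0.847280 − (-0.845860)) = 1.400000 − (0.169456)/(1.693140) = 1.299916
h(1.299916) = -0.060622
x₃ = 1.299916 − (-0.060622)·(1.299916 − 1.400000) / (-0.060622 − 0.847280) = 1.299916 − (0.006067)/(-0.907902) = 1.306599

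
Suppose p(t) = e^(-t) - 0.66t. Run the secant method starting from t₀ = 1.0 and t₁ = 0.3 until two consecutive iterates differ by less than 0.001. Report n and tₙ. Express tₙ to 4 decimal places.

p(1.0) = -0.292121, p(0.3) = 0.542818
t₂ = 0.300000 − 0.542818·(-0.700000)/(0.834939) = 0.755091;  |Δ| = 0.455091
p(0.755091) = -0.028392
t₃ = 0.755091 − (-0.028392)·(0.455091)/(-0.571210) = 0.732471;  |Δ| = 0.022620
p(0.732471) = -0.002711
t₄ = 0.732471 − (-0.002711)·(-0.022620)/(0.025681) = 0.730083;  |Δ| = 0.002388
p(0.730083) = 0.000014
t₅ = 0.730083 − 0.000014·(-0.002388)/(0.002725) = 0.730095;  |Δ| = 0.000012
|t₅ − t₄| = 0.000012 < 0.001

n = 5, tₙ = 0.7301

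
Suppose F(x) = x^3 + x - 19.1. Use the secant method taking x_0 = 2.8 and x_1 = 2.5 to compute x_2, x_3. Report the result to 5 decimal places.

2.54414, 2.54855

F(2.8) = 5.6520000, F(2.5) = -0.9750000
x_2 = 2.5000000 − (-0.9750000)·(2.5000000 − 2.8000000) / (-0.9750000 − 5.6520000) = 2.5000000 − (0.2925000)/(-6.6270000) = 2.5441376
F(2.5441376) = -0.0885851
x_3 = 2.5441376 − (-0.0885851)·(2.5441376 − 2.5000000) / (-0.0885851 − (-0.9750000)) = 2.5441376 − (-0.0039099)/(0.8864149) = 2.5485486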